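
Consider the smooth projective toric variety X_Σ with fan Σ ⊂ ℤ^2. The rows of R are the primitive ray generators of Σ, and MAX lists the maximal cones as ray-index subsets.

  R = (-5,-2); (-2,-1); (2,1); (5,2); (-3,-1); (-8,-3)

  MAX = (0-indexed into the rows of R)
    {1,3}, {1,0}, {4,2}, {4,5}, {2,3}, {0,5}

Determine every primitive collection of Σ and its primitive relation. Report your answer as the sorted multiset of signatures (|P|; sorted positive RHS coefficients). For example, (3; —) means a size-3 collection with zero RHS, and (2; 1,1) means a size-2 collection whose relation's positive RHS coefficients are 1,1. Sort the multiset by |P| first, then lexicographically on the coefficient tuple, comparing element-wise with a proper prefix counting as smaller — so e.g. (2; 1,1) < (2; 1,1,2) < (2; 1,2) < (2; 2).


Σ has 9 primitive collections:

  • {0,3}:  v_{0} + v_{3} = 0  ⇒ sig = (2; —)
  • {1,2}:  v_{1} + v_{2} = 0  ⇒ sig = (2; —)
  • {0,2}:  v_{0} + v_{2} = v_{4}  ⇒ sig = (2; 1)
  • {0,4}:  v_{0} + v_{4} = v_{5}  ⇒ sig = (2; 1)
  • {1,4}:  v_{1} + v_{4} = v_{0}  ⇒ sig = (2; 1)
  • {3,4}:  v_{3} + v_{4} = v_{2}  ⇒ sig = (2; 1)
  • {3,5}:  v_{3} + v_{5} = v_{4}  ⇒ sig = (2; 1)
  • {1,5}:  v_{1} + v_{5} = 2·v_{0}  ⇒ sig = (2; 2)
  • {2,5}:  v_{2} + v_{5} = 2·v_{4}  ⇒ sig = (2; 2)

Hence PRS(X_Σ) =
    (2; —)
    (2; —)
    (2; 1)
    (2; 1)
    (2; 1)
    (2; 1)
    (2; 1)
    (2; 2)
    (2; 2)


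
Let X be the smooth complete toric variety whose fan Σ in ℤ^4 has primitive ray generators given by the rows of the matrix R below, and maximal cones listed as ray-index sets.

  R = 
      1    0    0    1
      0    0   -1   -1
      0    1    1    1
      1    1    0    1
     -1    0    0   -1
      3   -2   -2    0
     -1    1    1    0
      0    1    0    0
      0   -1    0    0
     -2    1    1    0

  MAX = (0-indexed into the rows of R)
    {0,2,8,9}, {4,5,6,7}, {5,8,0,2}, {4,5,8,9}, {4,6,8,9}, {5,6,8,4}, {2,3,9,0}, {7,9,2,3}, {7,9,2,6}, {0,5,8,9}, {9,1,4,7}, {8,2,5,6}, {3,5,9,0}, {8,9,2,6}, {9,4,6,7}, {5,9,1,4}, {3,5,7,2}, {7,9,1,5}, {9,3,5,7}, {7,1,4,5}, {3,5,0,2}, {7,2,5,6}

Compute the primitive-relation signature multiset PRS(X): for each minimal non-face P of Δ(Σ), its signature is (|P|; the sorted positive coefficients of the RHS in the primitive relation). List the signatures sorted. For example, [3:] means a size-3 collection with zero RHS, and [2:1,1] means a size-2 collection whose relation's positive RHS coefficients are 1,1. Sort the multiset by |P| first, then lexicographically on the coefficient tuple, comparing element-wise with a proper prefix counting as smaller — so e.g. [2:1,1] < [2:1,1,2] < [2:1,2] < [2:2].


Minimal non-faces — 16 found among 10 rays, 22 max cones:

  {0,4}:  v_{0} + v_{4} = 0  so sig = [2:]
  {7,8}:  v_{7} + v_{8} = 0  so sig = [2:]
  {0,6}:  v_{0} + v_{6} = v_{2}  so sig = [2:1]
  {0,7}:  v_{0} + v_{7} = v_{3}  so sig = [2:1]
  {1,2}:  v_{1} + v_{2} = v_{7}  so sig = [2:1]
  {2,4}:  v_{2} + v_{4} = v_{6}  so sig = [2:1]
  {3,4}:  v_{3} + v_{4} = v_{7}  so sig = [2:1]
  {3,8}:  v_{3} + v_{8} = v_{0}  so sig = [2:1]
  {1,6}:  v_{1} + v_{6} = v_{4} + v_{7}  so sig = [2:1,1]
  {3,6}:  v_{3} + v_{6} = v_{2} + v_{7}  so sig = [2:1,1]
  {0,1}:  v_{0} + v_{1} = v_{5} + v_{7} + v_{9}  so sig = [2:1,1,1]
  {1,8}:  v_{1} + v_{8} = v_{4} + v_{5} + v_{9}  so sig = [2:1,1,1]
  {1,3}:  v_{1} + v_{3} = v_{5} + 2·v_{7} + v_{9}  so sig = [2:1,1,2]
  {5,6,9}:  v_{5} + v_{6} + v_{9} = 0  so sig = [3:]
  {2,5,9}:  v_{2} + v_{5} + v_{9} = v_{0}  so sig = [3:1]
  {4,5,7,9}:  v_{4} + v_{5} + v_{7} + v_{9} = v_{1}  so sig = [4:1]

Signatures (|P|; sorted positive RHS coefficients), sorted:
    [2:]
    [2:]
    [2:1]
    [2:1]
    [2:1]
    [2:1]
    [2:1]
    [2:1]
    [2:1,1]
    [2:1,1]
    [2:1,1,1]
    [2:1,1,1]
    [2:1,1,2]
    [3:]
    [3:1]
    [4:1]


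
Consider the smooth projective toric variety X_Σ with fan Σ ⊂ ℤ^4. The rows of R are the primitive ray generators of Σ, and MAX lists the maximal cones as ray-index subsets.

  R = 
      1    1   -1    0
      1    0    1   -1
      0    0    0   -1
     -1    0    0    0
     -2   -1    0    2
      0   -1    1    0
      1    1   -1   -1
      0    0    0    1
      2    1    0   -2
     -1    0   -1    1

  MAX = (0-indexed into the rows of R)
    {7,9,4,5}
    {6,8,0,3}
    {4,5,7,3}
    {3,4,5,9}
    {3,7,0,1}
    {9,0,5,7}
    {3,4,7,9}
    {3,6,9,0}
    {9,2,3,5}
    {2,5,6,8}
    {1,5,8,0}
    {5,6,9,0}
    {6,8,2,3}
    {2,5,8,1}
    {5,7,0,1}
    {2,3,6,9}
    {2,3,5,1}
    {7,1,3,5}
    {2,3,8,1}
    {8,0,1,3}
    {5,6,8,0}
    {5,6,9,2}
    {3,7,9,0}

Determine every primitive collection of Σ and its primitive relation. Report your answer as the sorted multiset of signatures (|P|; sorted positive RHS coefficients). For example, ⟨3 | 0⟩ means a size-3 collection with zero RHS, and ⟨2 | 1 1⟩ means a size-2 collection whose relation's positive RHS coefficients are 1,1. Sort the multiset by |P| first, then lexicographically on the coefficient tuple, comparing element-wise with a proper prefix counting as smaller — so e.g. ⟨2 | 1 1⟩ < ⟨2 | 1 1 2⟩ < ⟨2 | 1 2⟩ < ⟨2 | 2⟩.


|primitive collections| = 16. Relations:

  P={1,9}:  v_{1} + v_{9} = 0  ⇒ sig = ⟨2 | 0⟩
  P={2,7}:  v_{2} + v_{7} = 0  ⇒ sig = ⟨2 | 0⟩
  P={4,8}:  v_{4} + v_{8} = 0  ⇒ sig = ⟨2 | 0⟩
  P={0,2}:  v_{0} + v_{2} = v_{6}  ⇒ sig = ⟨2 | 1⟩
  P={1,6}:  v_{1} + v_{6} = v_{8}  ⇒ sig = ⟨2 | 1⟩
  P={4,6}:  v_{4} + v_{6} = v_{9}  ⇒ sig = ⟨2 | 1⟩
  P={6,7}:  v_{6} + v_{7} = v_{0}  ⇒ sig = ⟨2 | 1⟩
  P={8,9}:  v_{8} + v_{9} = v_{6}  ⇒ sig = ⟨2 | 1⟩
  P={0,4}:  v_{0} + v_{4} = v_{7} + v_{9}  ⇒ sig = ⟨2 | 1 1⟩
  P={7,8}:  v_{7} + v_{8} = v_{0} + v_{1}  ⇒ sig = ⟨2 | 1 1⟩
  P={1,4}:  v_{1} + v_{4} = v_{3} + v_{5} + v_{7}  ⇒ sig = ⟨2 | 1 1 1⟩
  P={2,4}:  v_{2} + v_{4} = v_{3} + v_{5} + v_{9}  ⇒ sig = ⟨2 | 1 1 1⟩
  P={0,3,5}:  v_{0} + v_{3} + v_{5} = 0  ⇒ sig = ⟨3 | 0⟩
  P={3,5,6}:  v_{3} + v_{5} + v_{6} = v_{2}  ⇒ sig = ⟨3 | 1⟩
  P={3,5,8}:  v_{3} + v_{5} + v_{8} = v_{1} + v_{2}  ⇒ sig = ⟨3 | 1 1⟩
  P={3,5,7,9}:  v_{3} + v_{5} + v_{7} + v_{9} = v_{4}  ⇒ sig = ⟨4 | 1⟩

Signatures (|P|; sorted positive RHS coefficients), sorted:
    |P|=2: 12 collections, coeffs (), (), (), (1), (1), (1), (1), (1), (1,1), (1,1), (1,1,1), (1,1,1)
    |P|=3: 3 collections, coeffs (), (1), (1,1)
    |P|=4: 1 collection, coeffs (1)


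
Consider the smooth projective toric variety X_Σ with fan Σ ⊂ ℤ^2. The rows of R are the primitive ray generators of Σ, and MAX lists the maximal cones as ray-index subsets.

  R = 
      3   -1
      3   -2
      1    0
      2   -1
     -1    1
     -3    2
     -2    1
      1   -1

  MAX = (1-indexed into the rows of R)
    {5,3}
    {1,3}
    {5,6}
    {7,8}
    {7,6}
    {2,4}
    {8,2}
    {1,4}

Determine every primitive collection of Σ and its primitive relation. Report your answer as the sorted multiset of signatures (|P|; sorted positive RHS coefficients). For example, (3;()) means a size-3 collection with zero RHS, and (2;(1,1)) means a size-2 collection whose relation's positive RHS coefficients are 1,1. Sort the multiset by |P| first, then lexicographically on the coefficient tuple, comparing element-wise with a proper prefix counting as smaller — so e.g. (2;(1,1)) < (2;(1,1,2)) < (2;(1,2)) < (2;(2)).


20 collections generate NE(X_Σ); each relation:

  P = {2,6}:  v_{2} + v_{6} = 0  ⟹  sig = (2;())
  P = {4,7}:  v_{4} + v_{7} = 0  ⟹  sig = (2;())
  P = {5,8}:  v_{5} + v_{8} = 0  ⟹  sig = (2;())
  P = {1,7}:  v_{1} + v_{7} = v_{3}  ⟹  sig = (2;(1))
  P = {2,5}:  v_{2} + v_{5} = v_{4}  ⟹  sig = (2;(1))
  P = {2,7}:  v_{2} + v_{7} = v_{8}  ⟹  sig = (2;(1))
  P = {3,4}:  v_{3} + v_{4} = v_{1}  ⟹  sig = (2;(1))
  P = {3,7}:  v_{3} + v_{7} = v_{5}  ⟹  sig = (2;(1))
  P = {3,8}:  v_{3} + v_{8} = v_{4}  ⟹  sig = (2;(1))
  P = {4,5}:  v_{4} + v_{5} = v_{3}  ⟹  sig = (2;(1))
  P = {4,6}:  v_{4} + v_{6} = v_{5}  ⟹  sig = (2;(1))
  P = {4,8}:  v_{4} + v_{8} = v_{2}  ⟹  sig = (2;(1))
  P = {5,7}:  v_{5} + v_{7} = v_{6}  ⟹  sig = (2;(1))
  P = {6,8}:  v_{6} + v_{8} = v_{7}  ⟹  sig = (2;(1))
  P = {1,6}:  v_{1} + v_{6} = v_{3} + v_{5}  ⟹  sig = (2;(1,1))
  P = {1,5}:  v_{1} + v_{5} = 2·v_{3}  ⟹  sig = (2;(2))
  P = {1,8}:  v_{1} + v_{8} = 2·v_{4}  ⟹  sig = (2;(2))
  P = {2,3}:  v_{2} + v_{3} = 2·v_{4}  ⟹  sig = (2;(2))
  P = {3,6}:  v_{3} + v_{6} = 2·v_{5}  ⟹  sig = (2;(2))
  P = {1,2}:  v_{1} + v_{2} = 3·v_{4}  ⟹  sig = (2;(3))

Signatures (|P|; sorted positive RHS coefficients), sorted:
{ (2;()) ×3,  (2;(1)) ×11,  (2;(1,1)),  (2;(2)) ×4,  (2;(3)) }


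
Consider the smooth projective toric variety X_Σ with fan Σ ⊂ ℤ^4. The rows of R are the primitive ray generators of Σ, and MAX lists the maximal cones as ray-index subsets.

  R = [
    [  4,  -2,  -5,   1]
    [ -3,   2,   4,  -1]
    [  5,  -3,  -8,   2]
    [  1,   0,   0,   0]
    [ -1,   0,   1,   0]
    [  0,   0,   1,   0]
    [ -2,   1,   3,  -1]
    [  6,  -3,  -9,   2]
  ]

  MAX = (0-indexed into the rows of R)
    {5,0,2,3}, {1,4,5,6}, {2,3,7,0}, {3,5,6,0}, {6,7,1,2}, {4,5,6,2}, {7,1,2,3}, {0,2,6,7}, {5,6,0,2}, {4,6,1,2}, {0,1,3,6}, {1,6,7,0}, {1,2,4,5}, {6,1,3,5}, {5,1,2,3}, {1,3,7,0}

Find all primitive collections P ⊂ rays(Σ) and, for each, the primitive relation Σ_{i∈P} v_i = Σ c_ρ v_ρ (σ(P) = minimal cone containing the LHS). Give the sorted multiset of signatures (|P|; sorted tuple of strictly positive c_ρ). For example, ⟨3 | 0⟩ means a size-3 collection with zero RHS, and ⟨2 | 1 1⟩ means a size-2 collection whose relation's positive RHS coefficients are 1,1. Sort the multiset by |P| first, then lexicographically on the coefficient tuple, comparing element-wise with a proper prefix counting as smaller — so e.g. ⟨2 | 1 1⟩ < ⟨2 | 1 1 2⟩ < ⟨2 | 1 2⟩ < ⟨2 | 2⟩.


9 minimal non-faces of Δ(Σ) (on 8 rays):

  P={3,4}:  v_{3} + v_{4} = v_{5}  ⟹  sig = ⟨2 | 1⟩
  P={4,7}:  v_{4} + v_{7} = v_{2}  ⟹  sig = ⟨2 | 1⟩
  P={5,7}:  v_{5} + v_{7} = v_{2} + v_{3}  ⟹  sig = ⟨2 | 1 1⟩
  P={0,4}:  v_{0} + v_{4} = v_{2} + v_{5} + v_{6}  ⟹  sig = ⟨2 | 1 1 1⟩
  P={0,1,2}:  v_{0} + v_{1} + v_{2} = v_{7}  ⟹  sig = ⟨3 | 1⟩
  P={0,1,5}:  v_{0} + v_{1} + v_{5} = v_{3}  ⟹  sig = ⟨3 | 1⟩
  P={2,3,6}:  v_{2} + v_{3} + v_{6} = v_{0}  ⟹  sig = ⟨3 | 1⟩
  P={3,6,7}:  v_{3} + v_{6} + v_{7} = 2·v_{0} + v_{1}  ⟹  sig = ⟨3 | 1 2⟩
  P={1,2,5,6}:  v_{1} + v_{2} + v_{5} + v_{6} = 0  ⟹  sig = ⟨4 | 0⟩

Sorted signature multiset PRS(X):
    ⟨2 | 1⟩
    ⟨2 | 1⟩
    ⟨2 | 1 1⟩
    ⟨2 | 1 1 1⟩
    ⟨3 | 1⟩
    ⟨3 | 1⟩
    ⟨3 | 1⟩
    ⟨3 | 1 2⟩
    ⟨4 | 0⟩


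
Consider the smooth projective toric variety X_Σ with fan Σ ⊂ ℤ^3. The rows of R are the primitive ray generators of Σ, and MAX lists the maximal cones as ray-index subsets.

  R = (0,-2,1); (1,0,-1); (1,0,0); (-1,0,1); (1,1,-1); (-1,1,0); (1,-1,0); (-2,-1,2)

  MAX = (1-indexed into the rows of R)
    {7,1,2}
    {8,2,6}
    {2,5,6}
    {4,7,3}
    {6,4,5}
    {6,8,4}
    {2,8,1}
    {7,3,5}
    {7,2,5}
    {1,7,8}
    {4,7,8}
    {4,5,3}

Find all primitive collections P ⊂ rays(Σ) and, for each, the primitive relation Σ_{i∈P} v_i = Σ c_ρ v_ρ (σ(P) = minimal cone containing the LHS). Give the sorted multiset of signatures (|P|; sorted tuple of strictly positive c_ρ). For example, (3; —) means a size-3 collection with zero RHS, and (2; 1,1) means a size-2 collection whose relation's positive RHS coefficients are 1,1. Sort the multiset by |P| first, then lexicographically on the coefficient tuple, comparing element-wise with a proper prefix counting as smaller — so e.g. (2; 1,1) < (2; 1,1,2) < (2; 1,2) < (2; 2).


12 minimal non-faces of Δ(Σ) (on 8 rays):

  {2,4}:  v_{2} + v_{4} = 0  so sig = (2; —)
  {6,7}:  v_{6} + v_{7} = 0  so sig = (2; —)
  {1,5}:  v_{1} + v_{5} = v_{7}  so sig = (2; 1)
  {5,8}:  v_{5} + v_{8} = v_{4}  so sig = (2; 1)
  {1,4}:  v_{1} + v_{4} = v_{7} + v_{8}  so sig = (2; 1,1)
  {1,6}:  v_{1} + v_{6} = v_{2} + v_{8}  so sig = (2; 1,1)
  {2,3}:  v_{2} + v_{3} = v_{5} + v_{7}  so sig = (2; 1,1)
  {3,6}:  v_{3} + v_{6} = v_{4} + v_{5}  so sig = (2; 1,1)
  {1,3}:  v_{1} + v_{3} = v_{4} + 2·v_{7}  so sig = (2; 1,2)
  {3,8}:  v_{3} + v_{8} = 2·v_{4} + v_{7}  so sig = (2; 1,2)
  {2,7,8}:  v_{2} + v_{7} + v_{8} = v_{1}  so sig = (3; 1)
  {4,5,7}:  v_{4} + v_{5} + v_{7} = v_{3}  so sig = (3; 1)

so the primitive-relation signature multiset is
    (2; —)
    (2; —)
    (2; 1)
    (2; 1)
    (2; 1,1)
    (2; 1,1)
    (2; 1,1)
    (2; 1,1)
    (2; 1,2)
    (2; 1,2)
    (3; 1)
    (3; 1)


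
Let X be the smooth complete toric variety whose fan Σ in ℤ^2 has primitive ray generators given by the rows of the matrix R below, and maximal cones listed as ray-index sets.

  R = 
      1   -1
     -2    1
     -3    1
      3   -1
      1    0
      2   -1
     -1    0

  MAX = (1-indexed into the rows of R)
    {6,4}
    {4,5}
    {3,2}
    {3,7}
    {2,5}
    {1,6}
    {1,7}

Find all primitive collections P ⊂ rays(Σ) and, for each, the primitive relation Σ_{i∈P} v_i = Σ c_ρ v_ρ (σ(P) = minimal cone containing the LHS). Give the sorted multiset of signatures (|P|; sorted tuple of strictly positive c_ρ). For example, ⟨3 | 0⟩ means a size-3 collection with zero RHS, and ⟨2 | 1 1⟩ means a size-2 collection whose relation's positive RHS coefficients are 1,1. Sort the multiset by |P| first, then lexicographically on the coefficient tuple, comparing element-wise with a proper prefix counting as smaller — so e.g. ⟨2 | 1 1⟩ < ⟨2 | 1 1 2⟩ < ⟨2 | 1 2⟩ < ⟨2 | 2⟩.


|primitive collections| = 14. Relations:

  • {2,6}:  v_{2} + v_{6} = 0  so sig = ⟨2 | 0⟩
  • {3,4}:  v_{3} + v_{4} = 0  so sig = ⟨2 | 0⟩
  • {5,7}:  v_{5} + v_{7} = 0  so sig = ⟨2 | 0⟩
  • {1,2}:  v_{1} + v_{2} = v_{7}  so sig = ⟨2 | 1⟩
  • {1,5}:  v_{1} + v_{5} = v_{6}  so sig = ⟨2 | 1⟩
  • {2,4}:  v_{2} + v_{4} = v_{5}  so sig = ⟨2 | 1⟩
  • {2,7}:  v_{2} + v_{7} = v_{3}  so sig = ⟨2 | 1⟩
  • {3,5}:  v_{3} + v_{5} = v_{2}  so sig = ⟨2 | 1⟩
  • {3,6}:  v_{3} + v_{6} = v_{7}  so sig = ⟨2 | 1⟩
  • {4,7}:  v_{4} + v_{7} = v_{6}  so sig = ⟨2 | 1⟩
  • {5,6}:  v_{5} + v_{6} = v_{4}  so sig = ⟨2 | 1⟩
  • {6,7}:  v_{6} + v_{7} = v_{1}  so sig = ⟨2 | 1⟩
  • {1,3}:  v_{1} + v_{3} = 2·v_{7}  so sig = ⟨2 | 2⟩
  • {1,4}:  v_{1} + v_{4} = 2·v_{6}  so sig = ⟨2 | 2⟩

so the primitive-relation signature multiset is
    |P|=2: 14 collections, coeffs (), (), (), (1), (1), (1), (1), (1), (1), (1), (1), (1), (2), (2)


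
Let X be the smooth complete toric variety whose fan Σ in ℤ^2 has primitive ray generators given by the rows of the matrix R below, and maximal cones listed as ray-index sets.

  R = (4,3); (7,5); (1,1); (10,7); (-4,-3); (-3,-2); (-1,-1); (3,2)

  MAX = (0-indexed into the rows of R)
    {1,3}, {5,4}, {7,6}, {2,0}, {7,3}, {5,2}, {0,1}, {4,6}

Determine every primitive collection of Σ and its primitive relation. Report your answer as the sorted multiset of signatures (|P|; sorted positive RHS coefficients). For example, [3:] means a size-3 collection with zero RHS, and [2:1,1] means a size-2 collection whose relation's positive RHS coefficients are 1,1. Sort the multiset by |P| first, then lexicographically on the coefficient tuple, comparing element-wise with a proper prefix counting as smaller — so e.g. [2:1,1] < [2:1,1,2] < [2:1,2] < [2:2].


Minimal non-faces — 20 found among 8 rays, 8 max cones:

  P={0,4}:  v_{0} + v_{4} = 0  ⟹  sig = [2:]
  P={2,6}:  v_{2} + v_{6} = 0  ⟹  sig = [2:]
  P={5,7}:  v_{5} + v_{7} = 0  ⟹  sig = [2:]
  P={0,5}:  v_{0} + v_{5} = v_{2}  ⟹  sig = [2:1]
  P={0,6}:  v_{0} + v_{6} = v_{7}  ⟹  sig = [2:1]
  P={0,7}:  v_{0} + v_{7} = v_{1}  ⟹  sig = [2:1]
  P={1,4}:  v_{1} + v_{4} = v_{7}  ⟹  sig = [2:1]
  P={1,5}:  v_{1} + v_{5} = v_{0}  ⟹  sig = [2:1]
  P={1,7}:  v_{1} + v_{7} = v_{3}  ⟹  sig = [2:1]
  P={2,4}:  v_{2} + v_{4} = v_{5}  ⟹  sig = [2:1]
  P={2,7}:  v_{2} + v_{7} = v_{0}  ⟹  sig = [2:1]
  P={3,5}:  v_{3} + v_{5} = v_{1}  ⟹  sig = [2:1]
  P={4,7}:  v_{4} + v_{7} = v_{6}  ⟹  sig = [2:1]
  P={5,6}:  v_{5} + v_{6} = v_{4}  ⟹  sig = [2:1]
  P={2,3}:  v_{2} + v_{3} = v_{0} + v_{1}  ⟹  sig = [2:1,1]
  P={0,3}:  v_{0} + v_{3} = 2·v_{1}  ⟹  sig = [2:2]
  P={1,2}:  v_{1} + v_{2} = 2·v_{0}  ⟹  sig = [2:2]
  P={1,6}:  v_{1} + v_{6} = 2·v_{7}  ⟹  sig = [2:2]
  P={3,4}:  v_{3} + v_{4} = 2·v_{7}  ⟹  sig = [2:2]
  P={3,6}:  v_{3} + v_{6} = 3·v_{7}  ⟹  sig = [2:3]

Signatures (|P|; sorted positive RHS coefficients), sorted:
    [2:]
    [2:]
    [2:]
    [2:1]
    [2:1]
    [2:1]
    [2:1]
    [2:1]
    [2:1]
    [2:1]
    [2:1]
    [2:1]
    [2:1]
    [2:1]
    [2:1,1]
    [2:2]
    [2:2]
    [2:2]
    [2:2]
    [2:3]


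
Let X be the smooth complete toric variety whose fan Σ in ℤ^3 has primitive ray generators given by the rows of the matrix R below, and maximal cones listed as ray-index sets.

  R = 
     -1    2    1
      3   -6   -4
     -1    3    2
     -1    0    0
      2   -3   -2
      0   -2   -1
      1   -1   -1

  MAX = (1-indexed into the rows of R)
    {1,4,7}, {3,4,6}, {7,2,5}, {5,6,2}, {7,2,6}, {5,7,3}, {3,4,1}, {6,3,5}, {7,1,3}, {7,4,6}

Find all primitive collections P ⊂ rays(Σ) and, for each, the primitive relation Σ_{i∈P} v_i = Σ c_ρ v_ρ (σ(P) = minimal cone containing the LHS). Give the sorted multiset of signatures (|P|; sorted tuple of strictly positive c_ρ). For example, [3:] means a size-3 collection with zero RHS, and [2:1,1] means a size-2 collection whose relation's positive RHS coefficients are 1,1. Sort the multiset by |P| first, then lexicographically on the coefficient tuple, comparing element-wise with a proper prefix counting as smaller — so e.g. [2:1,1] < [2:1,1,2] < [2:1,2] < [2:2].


9 minimal non-faces of Δ(Σ) (on 7 rays):

  {1,5}:  v_{1} + v_{5} = v_{7}  ⟹  sig = [2:1]
  {1,6}:  v_{1} + v_{6} = v_{4}  ⟹  sig = [2:1]
  {2,3}:  v_{2} + v_{3} = v_{5}  ⟹  sig = [2:1]
  {4,5}:  v_{4} + v_{5} = v_{6} + v_{7}  ⟹  sig = [2:1,1]
  {1,2}:  v_{1} + v_{2} = v_{6} + 2·v_{7}  ⟹  sig = [2:1,2]
  {2,4}:  v_{2} + v_{4} = 2·v_{6} + 2·v_{7}  ⟹  sig = [2:2,2]
  {3,6,7}:  v_{3} + v_{6} + v_{7} = 0  ⟹  sig = [3:]
  {3,4,7}:  v_{3} + v_{4} + v_{7} = v_{1}  ⟹  sig = [3:1]
  {5,6,7}:  v_{5} + v_{6} + v_{7} = v_{2}  ⟹  sig = [3:1]

so the primitive-relation signature multiset is
{ [2:1] ×3,  [2:1,1],  [2:1,2],  [2:2,2],  [3:],  [3:1] ×2 }


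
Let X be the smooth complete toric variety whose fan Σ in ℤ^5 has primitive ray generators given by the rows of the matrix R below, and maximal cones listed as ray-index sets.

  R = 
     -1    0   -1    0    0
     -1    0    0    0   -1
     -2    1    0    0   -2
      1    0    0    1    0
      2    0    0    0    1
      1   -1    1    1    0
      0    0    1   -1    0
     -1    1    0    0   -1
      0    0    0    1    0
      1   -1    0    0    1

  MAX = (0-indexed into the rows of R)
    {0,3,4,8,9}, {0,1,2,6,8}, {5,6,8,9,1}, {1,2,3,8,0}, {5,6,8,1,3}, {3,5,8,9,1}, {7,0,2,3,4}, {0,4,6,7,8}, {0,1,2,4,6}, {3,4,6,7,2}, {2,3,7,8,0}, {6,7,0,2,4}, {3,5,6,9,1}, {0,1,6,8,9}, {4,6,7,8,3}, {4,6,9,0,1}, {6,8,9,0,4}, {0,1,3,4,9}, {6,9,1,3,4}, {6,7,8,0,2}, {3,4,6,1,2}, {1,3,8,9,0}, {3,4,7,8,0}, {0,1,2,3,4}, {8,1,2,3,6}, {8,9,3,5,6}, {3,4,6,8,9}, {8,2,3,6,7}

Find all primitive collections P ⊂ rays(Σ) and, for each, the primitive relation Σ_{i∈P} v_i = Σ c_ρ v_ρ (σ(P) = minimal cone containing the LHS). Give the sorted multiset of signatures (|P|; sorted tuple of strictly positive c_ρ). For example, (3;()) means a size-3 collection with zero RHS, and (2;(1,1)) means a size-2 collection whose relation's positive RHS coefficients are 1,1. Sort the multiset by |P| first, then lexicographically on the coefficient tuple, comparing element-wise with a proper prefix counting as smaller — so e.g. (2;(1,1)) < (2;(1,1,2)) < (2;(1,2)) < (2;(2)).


Minimal non-faces — 11 found among 10 rays, 28 max cones:

  {7,9}:  v_{7} + v_{9} = 0  ⇒ sig = (2;())
  {1,7}:  v_{1} + v_{7} = v_{2}  ⇒ sig = (2;(1))
  {2,9}:  v_{2} + v_{9} = v_{1}  ⇒ sig = (2;(1))
  {0,5}:  v_{0} + v_{5} = v_{1} + v_{8} + v_{9}  ⇒ sig = (2;(1,1,1))
  {5,7}:  v_{5} + v_{7} = v_{1} + v_{3} + v_{6} + v_{8}  ⇒ sig = (2;(1,1,1,1))
  {2,5}:  v_{2} + v_{5} = 2·v_{1} + v_{3} + v_{6} + v_{8}  ⇒ sig = (2;(1,1,1,2))
  {4,5}:  v_{4} + v_{5} = 2·v_{3} + v_{6} + v_{9}  ⇒ sig = (2;(1,1,2))
  {0,3,6}:  v_{0} + v_{3} + v_{6} = 0  ⇒ sig = (3;())
  {1,4,8}:  v_{1} + v_{4} + v_{8} = v_{3}  ⇒ sig = (3;(1))
  {2,4,8}:  v_{2} + v_{4} + v_{8} = v_{3} + v_{7}  ⇒ sig = (3;(1,1))
  {1,3,6,8,9}:  v_{1} + v_{3} + v_{6} + v_{8} + v_{9} = v_{5}  ⇒ sig = (5;(1))

Signatures (|P|; sorted positive RHS coefficients), sorted:
[(2;()), (2;(1)), (2;(1)), (2;(1,1,1)), (2;(1,1,1,1)), (2;(1,1,1,2)), (2;(1,1,2)), (3;()), (3;(1)), (3;(1,1)), (5;(1))]


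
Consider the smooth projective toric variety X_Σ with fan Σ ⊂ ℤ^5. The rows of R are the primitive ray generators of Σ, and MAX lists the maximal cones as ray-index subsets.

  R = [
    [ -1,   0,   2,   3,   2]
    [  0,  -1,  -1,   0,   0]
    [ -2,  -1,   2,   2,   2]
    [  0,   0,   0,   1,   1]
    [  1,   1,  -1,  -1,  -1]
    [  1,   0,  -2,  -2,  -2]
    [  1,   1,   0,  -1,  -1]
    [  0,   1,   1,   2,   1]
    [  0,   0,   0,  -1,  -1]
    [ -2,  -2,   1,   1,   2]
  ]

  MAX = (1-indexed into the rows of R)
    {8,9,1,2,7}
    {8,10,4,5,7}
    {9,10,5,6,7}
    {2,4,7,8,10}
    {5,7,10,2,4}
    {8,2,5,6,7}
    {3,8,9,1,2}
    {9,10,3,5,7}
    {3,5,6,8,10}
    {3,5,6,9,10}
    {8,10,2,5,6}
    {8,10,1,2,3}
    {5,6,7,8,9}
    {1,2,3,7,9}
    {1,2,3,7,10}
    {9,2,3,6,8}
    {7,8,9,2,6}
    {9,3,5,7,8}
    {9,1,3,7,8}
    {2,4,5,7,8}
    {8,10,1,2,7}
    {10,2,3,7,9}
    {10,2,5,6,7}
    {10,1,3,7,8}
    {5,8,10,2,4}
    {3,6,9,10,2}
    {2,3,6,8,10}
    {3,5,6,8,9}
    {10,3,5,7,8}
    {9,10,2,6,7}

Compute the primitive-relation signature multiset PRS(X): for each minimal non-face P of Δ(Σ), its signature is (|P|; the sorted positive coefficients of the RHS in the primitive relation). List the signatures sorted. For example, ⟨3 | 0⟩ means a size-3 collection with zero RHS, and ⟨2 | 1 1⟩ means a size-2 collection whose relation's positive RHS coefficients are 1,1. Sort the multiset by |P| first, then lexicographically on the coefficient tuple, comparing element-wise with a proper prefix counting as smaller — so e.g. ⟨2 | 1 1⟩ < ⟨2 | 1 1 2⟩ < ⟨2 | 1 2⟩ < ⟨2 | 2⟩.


Primitive collections (14):

  P = {4,9}:  v_{4} + v_{9} = 0  so sig = ⟨2 | 0⟩
  P = {1,5}:  v_{1} + v_{5} = v_{8}  so sig = ⟨2 | 1⟩
  P = {3,4}:  v_{3} + v_{4} = v_{8} + v_{10}  so sig = ⟨2 | 1 1⟩
  P = {4,6}:  v_{4} + v_{6} = v_{2} + v_{5}  so sig = ⟨2 | 1 1⟩
  P = {1,6}:  v_{1} + v_{6} = v_{2} + v_{8} + v_{9}  so sig = ⟨2 | 1 1 1⟩
  P = {1,4}:  v_{1} + v_{4} = v_{2} + v_{7} + 2·v_{8} + v_{10}  so sig = ⟨2 | 1 1 1 2⟩
  P = {2,5,9}:  v_{2} + v_{5} + v_{9} = v_{6}  so sig = ⟨3 | 1⟩
  P = {3,6,7}:  v_{3} + v_{6} + v_{7} = v_{9}  so sig = ⟨3 | 1⟩
  P = {8,9,10}:  v_{8} + v_{9} + v_{10} = v_{3}  so sig = ⟨3 | 1⟩
  P = {2,3,5}:  v_{2} + v_{3} + v_{5} = v_{6} + v_{8} + v_{10}  so sig = ⟨3 | 1 1 1⟩
  P = {1,9,10}:  v_{1} + v_{9} + v_{10} = v_{2} + 2·v_{3} + v_{7}  so sig = ⟨3 | 1 1 2⟩
  P = {6,7,8,10}:  v_{6} + v_{7} + v_{8} + v_{10} = 0  so sig = ⟨4 | 0⟩
  P = {2,3,7,8}:  v_{2} + v_{3} + v_{7} + v_{8} = v_{1}  so sig = ⟨4 | 1⟩
  P = {2,5,7,8,10}:  v_{2} + v_{5} + v_{7} + v_{8} + v_{10} = v_{4}  so sig = ⟨5 | 1⟩

Signatures (|P|; sorted positive RHS coefficients), sorted:
[⟨2 | 0⟩, ⟨2 | 1⟩, ⟨2 | 1 1⟩, ⟨2 | 1 1⟩, ⟨2 | 1 1 1⟩, ⟨2 | 1 1 1 2⟩, ⟨3 | 1⟩, ⟨3 | 1⟩, ⟨3 | 1⟩, ⟨3 | 1 1 1⟩, ⟨3 | 1 1 2⟩, ⟨4 | 0⟩, ⟨4 | 1⟩, ⟨5 | 1⟩]


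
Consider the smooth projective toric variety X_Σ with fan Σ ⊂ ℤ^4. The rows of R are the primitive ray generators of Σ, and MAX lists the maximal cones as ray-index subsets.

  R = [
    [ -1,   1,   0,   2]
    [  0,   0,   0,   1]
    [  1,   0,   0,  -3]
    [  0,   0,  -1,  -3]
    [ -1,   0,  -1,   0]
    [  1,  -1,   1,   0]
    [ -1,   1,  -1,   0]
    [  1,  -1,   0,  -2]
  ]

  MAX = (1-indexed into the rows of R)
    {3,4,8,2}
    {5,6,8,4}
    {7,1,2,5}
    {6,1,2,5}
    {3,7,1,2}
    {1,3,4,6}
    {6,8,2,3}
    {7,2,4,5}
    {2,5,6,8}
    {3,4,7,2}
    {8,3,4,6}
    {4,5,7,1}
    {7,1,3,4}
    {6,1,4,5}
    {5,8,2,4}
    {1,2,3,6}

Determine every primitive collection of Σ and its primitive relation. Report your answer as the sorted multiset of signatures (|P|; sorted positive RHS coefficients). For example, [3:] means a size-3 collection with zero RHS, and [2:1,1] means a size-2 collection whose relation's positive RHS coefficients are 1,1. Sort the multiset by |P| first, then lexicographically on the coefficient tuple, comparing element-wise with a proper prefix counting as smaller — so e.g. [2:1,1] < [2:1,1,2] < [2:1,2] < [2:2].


Minimal non-faces — 6 found among 8 rays, 16 max cones:

  P = {1,8}:  v_{1} + v_{8} = 0 ; sig = [2:]
  P = {6,7}:  v_{6} + v_{7} = 0 ; sig = [2:]
  P = {3,5}:  v_{3} + v_{5} = v_{4} ; sig = [2:1]
  P = {7,8}:  v_{7} + v_{8} = v_{2} + v_{4} ; sig = [2:1,1]
  P = {1,2,4}:  v_{1} + v_{2} + v_{4} = v_{7} ; sig = [3:1]
  P = {2,4,6}:  v_{2} + v_{4} + v_{6} = v_{8} ; sig = [3:1]

Signatures (|P|; sorted positive RHS coefficients), sorted:
[[2:], [2:], [2:1], [2:1,1], [3:1], [3:1]]


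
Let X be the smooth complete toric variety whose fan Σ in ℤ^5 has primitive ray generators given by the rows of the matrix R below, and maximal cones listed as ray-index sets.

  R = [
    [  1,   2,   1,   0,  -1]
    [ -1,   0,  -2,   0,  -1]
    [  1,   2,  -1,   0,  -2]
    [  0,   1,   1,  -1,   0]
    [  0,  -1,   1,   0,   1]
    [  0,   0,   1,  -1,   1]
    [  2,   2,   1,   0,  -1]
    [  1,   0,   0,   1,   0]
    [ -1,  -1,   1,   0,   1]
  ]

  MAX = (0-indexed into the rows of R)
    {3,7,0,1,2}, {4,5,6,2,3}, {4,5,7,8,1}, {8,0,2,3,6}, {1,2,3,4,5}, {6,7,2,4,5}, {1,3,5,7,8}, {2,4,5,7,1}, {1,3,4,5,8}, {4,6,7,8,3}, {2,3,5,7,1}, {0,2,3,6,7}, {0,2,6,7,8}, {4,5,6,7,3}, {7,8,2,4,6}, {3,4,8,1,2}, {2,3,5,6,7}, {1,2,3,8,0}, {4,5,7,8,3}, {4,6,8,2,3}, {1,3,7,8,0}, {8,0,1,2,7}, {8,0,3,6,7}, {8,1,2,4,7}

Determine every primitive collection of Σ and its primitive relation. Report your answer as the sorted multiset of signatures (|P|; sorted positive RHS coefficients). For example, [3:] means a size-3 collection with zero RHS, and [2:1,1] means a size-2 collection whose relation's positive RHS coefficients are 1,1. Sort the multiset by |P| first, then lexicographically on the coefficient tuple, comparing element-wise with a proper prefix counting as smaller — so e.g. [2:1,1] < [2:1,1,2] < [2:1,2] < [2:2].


Primitive collections (8):

  • {1,6}:  v_{1} + v_{6} = v_{2}  ⇒ sig = [2:1]
  • {0,4}:  v_{0} + v_{4} = v_{6} + v_{8}  ⇒ sig = [2:1,1]
  • {0,5}:  v_{0} + v_{5} = 2·v_{3} + v_{7}  ⇒ sig = [2:1,2]
  • {2,5,8}:  v_{2} + v_{5} + v_{8} = v_{3}  ⇒ sig = [3:1]
  • {5,6,8}:  v_{5} + v_{6} + v_{8} = 2·v_{3} + v_{4} + v_{7}  ⇒ sig = [3:1,1,2]
  • {1,3,4,7}:  v_{1} + v_{3} + v_{4} + v_{7} = 0  ⇒ sig = [4:]
  • {2,3,4,7}:  v_{2} + v_{3} + v_{4} + v_{7} = v_{6}  ⇒ sig = [4:1]
  • {2,3,7,8}:  v_{2} + v_{3} + v_{7} + v_{8} = v_{0}  ⇒ sig = [4:1]

Signatures (|P|; sorted positive RHS coefficients), sorted:
{ [2:1],  [2:1,1],  [2:1,2],  [3:1],  [3:1,1,2],  [4:],  [4:1] ×2 }


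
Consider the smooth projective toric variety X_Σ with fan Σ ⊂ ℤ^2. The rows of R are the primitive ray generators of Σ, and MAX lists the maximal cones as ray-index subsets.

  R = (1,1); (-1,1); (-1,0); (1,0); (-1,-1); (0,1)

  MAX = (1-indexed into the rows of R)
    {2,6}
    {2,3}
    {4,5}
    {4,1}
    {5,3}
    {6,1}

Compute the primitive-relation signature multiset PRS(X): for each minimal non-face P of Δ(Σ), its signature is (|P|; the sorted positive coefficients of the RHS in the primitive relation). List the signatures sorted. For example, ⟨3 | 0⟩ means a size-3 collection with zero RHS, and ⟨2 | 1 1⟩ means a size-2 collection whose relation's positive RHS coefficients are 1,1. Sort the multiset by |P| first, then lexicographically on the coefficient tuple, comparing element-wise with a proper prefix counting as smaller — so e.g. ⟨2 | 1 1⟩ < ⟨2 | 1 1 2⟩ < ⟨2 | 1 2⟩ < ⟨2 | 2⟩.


Minimal non-faces — 9 found among 6 rays, 6 max cones:

  {1,5}:  v_{1} + v_{5} = 0  ⇒ sig = ⟨2 | 0⟩
  {3,4}:  v_{3} + v_{4} = 0  ⇒ sig = ⟨2 | 0⟩
  {1,3}:  v_{1} + v_{3} = v_{6}  ⇒ sig = ⟨2 | 1⟩
  {2,4}:  v_{2} + v_{4} = v_{6}  ⇒ sig = ⟨2 | 1⟩
  {3,6}:  v_{3} + v_{6} = v_{2}  ⇒ sig = ⟨2 | 1⟩
  {4,6}:  v_{4} + v_{6} = v_{1}  ⇒ sig = ⟨2 | 1⟩
  {5,6}:  v_{5} + v_{6} = v_{3}  ⇒ sig = ⟨2 | 1⟩
  {1,2}:  v_{1} + v_{2} = 2·v_{6}  ⇒ sig = ⟨2 | 2⟩
  {2,5}:  v_{2} + v_{5} = 2·v_{3}  ⇒ sig = ⟨2 | 2⟩

so the primitive-relation signature multiset is
[⟨2 | 0⟩, ⟨2 | 0⟩, ⟨2 | 1⟩, ⟨2 | 1⟩, ⟨2 | 1⟩, ⟨2 | 1⟩, ⟨2 | 1⟩, ⟨2 | 2⟩, ⟨2 | 2⟩]


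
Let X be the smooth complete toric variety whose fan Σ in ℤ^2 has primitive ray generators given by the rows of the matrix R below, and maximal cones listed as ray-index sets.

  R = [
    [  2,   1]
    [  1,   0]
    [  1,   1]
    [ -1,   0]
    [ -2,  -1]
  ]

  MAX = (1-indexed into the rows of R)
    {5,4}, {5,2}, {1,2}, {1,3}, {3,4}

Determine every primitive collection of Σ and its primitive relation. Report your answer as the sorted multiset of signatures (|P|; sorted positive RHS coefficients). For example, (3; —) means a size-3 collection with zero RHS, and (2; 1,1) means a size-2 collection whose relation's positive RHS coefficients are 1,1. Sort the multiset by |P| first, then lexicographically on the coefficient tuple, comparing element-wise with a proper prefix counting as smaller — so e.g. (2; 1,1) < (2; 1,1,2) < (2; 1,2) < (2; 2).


5 collections generate NE(X_Σ); each relation:

  {1,5}:  v_{1} + v_{5} = 0  so sig = (2; —)
  {2,4}:  v_{2} + v_{4} = 0  so sig = (2; —)
  {1,4}:  v_{1} + v_{4} = v_{3}  so sig = (2; 1)
  {2,3}:  v_{2} + v_{3} = v_{1}  so sig = (2; 1)
  {3,5}:  v_{3} + v_{5} = v_{4}  so sig = (2; 1)

Hence PRS(X_Σ) =
[(2; —), (2; —), (2; 1), (2; 1), (2; 1)]


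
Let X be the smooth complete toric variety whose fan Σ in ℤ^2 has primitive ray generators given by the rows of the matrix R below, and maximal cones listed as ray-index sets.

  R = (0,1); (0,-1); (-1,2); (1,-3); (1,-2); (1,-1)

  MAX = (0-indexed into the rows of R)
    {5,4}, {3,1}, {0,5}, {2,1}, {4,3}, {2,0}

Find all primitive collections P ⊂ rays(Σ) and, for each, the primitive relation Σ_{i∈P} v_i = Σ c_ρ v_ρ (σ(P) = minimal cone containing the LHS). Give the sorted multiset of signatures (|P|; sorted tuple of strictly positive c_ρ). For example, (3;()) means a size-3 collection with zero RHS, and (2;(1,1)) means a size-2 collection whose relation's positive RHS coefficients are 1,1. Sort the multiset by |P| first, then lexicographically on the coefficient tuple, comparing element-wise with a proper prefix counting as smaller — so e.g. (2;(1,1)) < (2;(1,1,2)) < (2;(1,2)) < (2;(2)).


The 9 primitive collections of Σ (r=6, n=2):

  • {0,1}:  v_{0} + v_{1} = 0 ; sig = (2;())
  • {2,4}:  v_{2} + v_{4} = 0 ; sig = (2;())
  • {0,3}:  v_{0} + v_{3} = v_{4} ; sig = (2;(1))
  • {0,4}:  v_{0} + v_{4} = v_{5} ; sig = (2;(1))
  • {1,4}:  v_{1} + v_{4} = v_{3} ; sig = (2;(1))
  • {1,5}:  v_{1} + v_{5} = v_{4} ; sig = (2;(1))
  • {2,3}:  v_{2} + v_{3} = v_{1} ; sig = (2;(1))
  • {2,5}:  v_{2} + v_{5} = v_{0} ; sig = (2;(1))
  • {3,5}:  v_{3} + v_{5} = 2·v_{4} ; sig = (2;(2))

Hence PRS(X_Σ) =
{ (2;()) ×2,  (2;(1)) ×6,  (2;(2)) }


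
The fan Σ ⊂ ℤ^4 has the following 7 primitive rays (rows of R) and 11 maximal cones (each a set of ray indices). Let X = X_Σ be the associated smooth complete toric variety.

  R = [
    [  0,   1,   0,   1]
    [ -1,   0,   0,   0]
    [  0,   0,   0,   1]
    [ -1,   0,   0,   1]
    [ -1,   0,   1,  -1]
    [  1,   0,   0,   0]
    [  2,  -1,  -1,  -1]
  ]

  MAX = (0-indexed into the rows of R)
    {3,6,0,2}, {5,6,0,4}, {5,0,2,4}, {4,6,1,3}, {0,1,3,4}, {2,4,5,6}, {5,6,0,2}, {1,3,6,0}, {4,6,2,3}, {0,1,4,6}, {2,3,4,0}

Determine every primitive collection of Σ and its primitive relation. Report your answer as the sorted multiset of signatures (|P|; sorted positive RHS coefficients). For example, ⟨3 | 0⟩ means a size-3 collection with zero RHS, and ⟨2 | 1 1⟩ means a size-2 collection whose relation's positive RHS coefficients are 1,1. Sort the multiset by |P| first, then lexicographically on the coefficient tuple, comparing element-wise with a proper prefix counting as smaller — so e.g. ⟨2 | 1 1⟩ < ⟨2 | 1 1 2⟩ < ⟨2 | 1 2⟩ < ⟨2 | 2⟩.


Minimal non-faces — 5 found among 7 rays, 11 max cones:

  • {1,5}:  v_{1} + v_{5} = 0 — sig = ⟨2 | 0⟩
  • {1,2}:  v_{1} + v_{2} = v_{3} — sig = ⟨2 | 1⟩
  • {3,5}:  v_{3} + v_{5} = v_{2} — sig = ⟨2 | 1⟩
  • {0,3,4,6}:  v_{0} + v_{3} + v_{4} + v_{6} = 0 — sig = ⟨4 | 0⟩
  • {0,2,4,6}:  v_{0} + v_{2} + v_{4} + v_{6} = v_{5} — sig = ⟨4 | 1⟩

so the primitive-relation signature multiset is
[⟨2 | 0⟩, ⟨2 | 1⟩, ⟨2 | 1⟩, ⟨4 | 0⟩, ⟨4 | 1⟩]


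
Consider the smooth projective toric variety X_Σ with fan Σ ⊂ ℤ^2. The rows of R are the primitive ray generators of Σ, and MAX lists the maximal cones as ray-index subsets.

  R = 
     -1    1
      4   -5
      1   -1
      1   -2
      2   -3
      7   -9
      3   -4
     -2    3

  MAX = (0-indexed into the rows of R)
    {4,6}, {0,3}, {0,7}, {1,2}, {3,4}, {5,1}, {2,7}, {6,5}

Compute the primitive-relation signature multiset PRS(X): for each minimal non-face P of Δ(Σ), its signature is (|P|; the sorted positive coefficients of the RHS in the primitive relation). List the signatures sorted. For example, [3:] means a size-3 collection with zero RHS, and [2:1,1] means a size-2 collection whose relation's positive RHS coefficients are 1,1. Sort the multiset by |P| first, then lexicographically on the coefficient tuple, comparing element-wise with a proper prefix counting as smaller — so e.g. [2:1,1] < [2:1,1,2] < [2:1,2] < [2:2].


|primitive collections| = 20. Relations:

  • {0,2}:  v_{0} + v_{2} = 0 — sig = [2:]
  • {4,7}:  v_{4} + v_{7} = 0 — sig = [2:]
  • {0,1}:  v_{0} + v_{1} = v_{6} — sig = [2:1]
  • {0,4}:  v_{0} + v_{4} = v_{3} — sig = [2:1]
  • {0,6}:  v_{0} + v_{6} = v_{4} — sig = [2:1]
  • {1,6}:  v_{1} + v_{6} = v_{5} — sig = [2:1]
  • {2,3}:  v_{2} + v_{3} = v_{4} — sig = [2:1]
  • {2,4}:  v_{2} + v_{4} = v_{6} — sig = [2:1]
  • {2,6}:  v_{2} + v_{6} = v_{1} — sig = [2:1]
  • {3,7}:  v_{3} + v_{7} = v_{0} — sig = [2:1]
  • {6,7}:  v_{6} + v_{7} = v_{2} — sig = [2:1]
  • {1,3}:  v_{1} + v_{3} = v_{4} + v_{6} — sig = [2:1,1]
  • {5,7}:  v_{5} + v_{7} = v_{1} + v_{2} — sig = [2:1,1]
  • {3,5}:  v_{3} + v_{5} = v_{4} + 2·v_{6} — sig = [2:1,2]
  • {0,5}:  v_{0} + v_{5} = 2·v_{6} — sig = [2:2]
  • {1,4}:  v_{1} + v_{4} = 2·v_{6} — sig = [2:2]
  • {1,7}:  v_{1} + v_{7} = 2·v_{2} — sig = [2:2]
  • {2,5}:  v_{2} + v_{5} = 2·v_{1} — sig = [2:2]
  • {3,6}:  v_{3} + v_{6} = 2·v_{4} — sig = [2:2]
  • {4,5}:  v_{4} + v_{5} = 3·v_{6} — sig = [2:3]

Sorted signature multiset PRS(X):
[[2:], [2:], [2:1], [2:1], [2:1], [2:1], [2:1], [2:1], [2:1], [2:1], [2:1], [2:1,1], [2:1,1], [2:1,2], [2:2], [2:2], [2:2], [2:2], [2:2], [2:3]]


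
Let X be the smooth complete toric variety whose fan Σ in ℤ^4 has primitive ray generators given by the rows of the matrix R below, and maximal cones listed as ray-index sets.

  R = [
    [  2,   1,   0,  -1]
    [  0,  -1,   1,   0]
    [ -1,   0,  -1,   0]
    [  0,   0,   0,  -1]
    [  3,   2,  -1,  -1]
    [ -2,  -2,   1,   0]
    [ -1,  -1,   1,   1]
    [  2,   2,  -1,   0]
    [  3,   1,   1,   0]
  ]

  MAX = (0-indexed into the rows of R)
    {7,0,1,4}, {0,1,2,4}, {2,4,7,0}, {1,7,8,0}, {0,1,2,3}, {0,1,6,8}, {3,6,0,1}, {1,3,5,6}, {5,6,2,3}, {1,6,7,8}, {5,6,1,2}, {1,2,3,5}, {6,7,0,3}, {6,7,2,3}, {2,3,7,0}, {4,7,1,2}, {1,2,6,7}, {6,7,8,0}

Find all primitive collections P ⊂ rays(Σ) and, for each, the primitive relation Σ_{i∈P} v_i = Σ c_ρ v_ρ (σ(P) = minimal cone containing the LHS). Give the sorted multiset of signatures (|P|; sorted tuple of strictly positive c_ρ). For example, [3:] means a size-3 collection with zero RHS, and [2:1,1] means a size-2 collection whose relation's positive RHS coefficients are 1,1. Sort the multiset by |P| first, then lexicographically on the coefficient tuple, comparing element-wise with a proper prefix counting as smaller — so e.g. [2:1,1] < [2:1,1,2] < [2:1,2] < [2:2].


Δ(Σ) — 9 vertices, 14 min non-faces:

  • {5,7}:  v_{5} + v_{7} = 0  ⟹  sig = [2:]
  • {0,5}:  v_{0} + v_{5} = v_{1} + v_{3}  ⟹  sig = [2:1,1]
  • {2,8}:  v_{2} + v_{8} = v_{1} + v_{7}  ⟹  sig = [2:1,1]
  • {4,6}:  v_{4} + v_{6} = v_{1} + v_{7}  ⟹  sig = [2:1,1]
  • {4,5}:  v_{4} + v_{5} = v_{0} + v_{1} + v_{2}  ⟹  sig = [2:1,1,1]
  • {5,8}:  v_{5} + v_{8} = v_{0} + v_{1} + v_{6}  ⟹  sig = [2:1,1,1]
  • {3,4}:  v_{3} + v_{4} = 2·v_{0} + v_{2}  ⟹  sig = [2:1,2]
  • {3,8}:  v_{3} + v_{8} = 2·v_{0} + v_{6}  ⟹  sig = [2:1,2]
  • {4,8}:  v_{4} + v_{8} = v_{0} + 2·v_{1} + 2·v_{7}  ⟹  sig = [2:1,2,2]
  • {0,2,6}:  v_{0} + v_{2} + v_{6} = 0  ⟹  sig = [3:]
  • {1,3,7}:  v_{1} + v_{3} + v_{7} = v_{0}  ⟹  sig = [3:1]
  • {0,1,2,7}:  v_{0} + v_{1} + v_{2} + v_{7} = v_{4}  ⟹  sig = [4:1]
  • {0,1,6,7}:  v_{0} + v_{1} + v_{6} + v_{7} = v_{8}  ⟹  sig = [4:1]
  • {1,2,3,6}:  v_{1} + v_{2} + v_{3} + v_{6} = v_{5}  ⟹  sig = [4:1]

Signatures (|P|; sorted positive RHS coefficients), sorted:
{ [2:],  [2:1,1] ×3,  [2:1,1,1] ×2,  [2:1,2] ×2,  [2:1,2,2],  [3:],  [3:1],  [4:1] ×3 }


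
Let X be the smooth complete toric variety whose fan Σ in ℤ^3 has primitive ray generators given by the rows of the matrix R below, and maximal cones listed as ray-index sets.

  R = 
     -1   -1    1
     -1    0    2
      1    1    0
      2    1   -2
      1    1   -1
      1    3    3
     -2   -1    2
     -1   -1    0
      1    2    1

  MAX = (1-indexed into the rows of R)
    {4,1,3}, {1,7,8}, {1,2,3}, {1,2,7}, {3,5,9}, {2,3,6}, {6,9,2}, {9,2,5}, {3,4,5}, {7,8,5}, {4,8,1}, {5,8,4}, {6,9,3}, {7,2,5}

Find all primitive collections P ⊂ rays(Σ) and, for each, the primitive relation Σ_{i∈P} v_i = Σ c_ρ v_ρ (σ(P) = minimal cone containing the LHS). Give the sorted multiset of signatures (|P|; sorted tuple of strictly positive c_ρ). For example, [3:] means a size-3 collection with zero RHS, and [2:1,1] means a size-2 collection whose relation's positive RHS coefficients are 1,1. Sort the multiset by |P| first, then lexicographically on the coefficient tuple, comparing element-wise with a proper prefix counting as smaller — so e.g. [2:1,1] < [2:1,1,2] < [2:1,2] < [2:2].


Minimal non-faces — 17 found among 9 rays, 14 max cones:

  P = {1,5}:  v_{1} + v_{5} = 0  ⟹  sig = [2:]
  P = {3,8}:  v_{3} + v_{8} = 0  ⟹  sig = [2:]
  P = {4,7}:  v_{4} + v_{7} = 0  ⟹  sig = [2:]
  P = {2,4}:  v_{2} + v_{4} = v_{3}  ⟹  sig = [2:1]
  P = {2,8}:  v_{2} + v_{8} = v_{7}  ⟹  sig = [2:1]
  P = {3,7}:  v_{3} + v_{7} = v_{2}  ⟹  sig = [2:1]
  P = {1,9}:  v_{1} + v_{9} = v_{2} + v_{3}  ⟹  sig = [2:1,1]
  P = {6,8}:  v_{6} + v_{8} = v_{2} + v_{9}  ⟹  sig = [2:1,1]
  P = {8,9}:  v_{8} + v_{9} = v_{2} + v_{5}  ⟹  sig = [2:1,1]
  P = {4,6}:  v_{4} + v_{6} = 2·v_{3} + v_{9}  ⟹  sig = [2:1,2]
  P = {4,9}:  v_{4} + v_{9} = 2·v_{3} + v_{5}  ⟹  sig = [2:1,2]
  P = {6,7}:  v_{6} + v_{7} = 2·v_{2} + v_{9}  ⟹  sig = [2:1,2]
  P = {7,9}:  v_{7} + v_{9} = 2·v_{2} + v_{5}  ⟹  sig = [2:1,2]
  P = {5,6}:  v_{5} + v_{6} = 2·v_{9}  ⟹  sig = [2:2]
  P = {1,6}:  v_{1} + v_{6} = 2·v_{2} + 2·v_{3}  ⟹  sig = [2:2,2]
  P = {2,3,5}:  v_{2} + v_{3} + v_{5} = v_{9}  ⟹  sig = [3:1]
  P = {2,3,9}:  v_{2} + v_{3} + v_{9} = v_{6}  ⟹  sig = [3:1]

so the primitive-relation signature multiset is
    [2:]
    [2:]
    [2:]
    [2:1]
    [2:1]
    [2:1]
    [2:1,1]
    [2:1,1]
    [2:1,1]
    [2:1,2]
    [2:1,2]
    [2:1,2]
    [2:1,2]
    [2:2]
    [2:2,2]
    [3:1]
    [3:1]
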